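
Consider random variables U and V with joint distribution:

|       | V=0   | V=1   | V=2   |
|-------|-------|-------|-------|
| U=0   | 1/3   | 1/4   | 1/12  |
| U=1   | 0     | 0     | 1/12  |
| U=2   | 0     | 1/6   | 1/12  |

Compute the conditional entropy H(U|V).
Marginal P(V) (column sums):
  P(V=0) = 1/3 + 0 + 0 = 1/3
  P(V=1) = 1/4 + 0 + 1/6 = 5/12
  P(V=2) = 1/12 + 1/12 + 1/12 = 1/4

H(U|V) = -Σ P(U,V)·log₂ P(U|V), where P(U|V) = P(U,V) / P(V)
  (cells with P(U,V) = 0 contribute 0)
  (U=0,V=0): P(U|V) = (1/3)/(1/3) = 1;  -(1/3)·log₂(1) = 0.0000
  (U=0,V=1): P(U|V) = (1/4)/(5/12) = 3/5;  -(1/4)·log₂(3/5) = 0.1842
  (U=0,V=2): P(U|V) = (1/12)/(1/4) = 1/3;  -(1/12)·log₂(1/3) = 0.1321
  (U=1,V=2): P(U|V) = (1/12)/(1/4) = 1/3;  -(1/12)·log₂(1/3) = 0.1321
  (U=2,V=1): P(U|V) = (1/6)/(5/12) = 2/5;  -(1/6)·log₂(2/5) = 0.2203
  (U=2,V=2): P(U|V) = (1/12)/(1/4) = 1/3;  -(1/12)·log₂(1/3) = 0.1321
H(U|V) = 0.0000 + 0.1842 + 0.1321 + 0.1321 + 0.2203 + 0.1321
  = 0.8008 bits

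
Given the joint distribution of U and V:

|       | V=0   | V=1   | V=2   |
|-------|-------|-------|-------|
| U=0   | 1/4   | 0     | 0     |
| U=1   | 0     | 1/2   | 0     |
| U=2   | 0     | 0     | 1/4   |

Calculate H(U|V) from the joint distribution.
Marginal P(V) (column sums):
  P(V=0) = 1/4 + 0 + 0 = 1/4
  P(V=1) = 0 + 1/2 + 0 = 1/2
  P(V=2) = 0 + 0 + 1/4 = 1/4

H(U|V) = -Σ P(U,V)·log₂ P(U|V), where P(U|V) = P(U,V) / P(V)
  (cells with P(U,V) = 0 contribute 0)
  (U=0,V=0): P(U|V) = (1/4)/(1/4) = 1;  -(1/4)·log₂(1) = 0.0000
  (U=1,V=1): P(U|V) = (1/2)/(1/2) = 1;  -(1/2)·log₂(1) = 0.0000
  (U=2,V=2): P(U|V) = (1/4)/(1/4) = 1;  -(1/4)·log₂(1) = 0.0000
H(U|V) = 0.0000 + 0.0000 + 0.0000
  = 0.0000 bits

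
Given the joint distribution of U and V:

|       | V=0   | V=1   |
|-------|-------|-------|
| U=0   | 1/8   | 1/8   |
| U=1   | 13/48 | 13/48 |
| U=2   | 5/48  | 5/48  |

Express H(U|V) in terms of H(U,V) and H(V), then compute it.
H(U|V) = H(U,V) - H(V)

Marginal P(V) (column sums):
  P(V=0) = 1/8 + 13/48 + 5/48 = 1/2
  P(V=1) = 1/8 + 13/48 + 5/48 = 1/2

H(U,V) = -[(1/8)·log₂(1/8) + (1/8)·log₂(1/8) + (13/48)·log₂(13/48) + (13/48)·log₂(13/48) + (5/48)·log₂(5/48) + (5/48)·log₂(5/48)]
  = 0.3750 + 0.3750 + 0.5104 + 0.5104 + 0.3399 + 0.3399
  = 2.4506 bits
H(V) = -[(1/2)·log₂(1/2) + (1/2)·log₂(1/2)]
  = 0.5000 + 0.5000
  = 1.0000 bits

H(U|V) = 2.4506 - 1.0000 = 1.4506 bits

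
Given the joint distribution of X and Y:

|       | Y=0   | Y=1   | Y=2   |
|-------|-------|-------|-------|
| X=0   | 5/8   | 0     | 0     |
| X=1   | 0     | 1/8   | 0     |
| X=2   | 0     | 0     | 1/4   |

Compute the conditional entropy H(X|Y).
Marginal P(Y) (column sums):
  P(Y=0) = 5/8 + 0 + 0 = 5/8
  P(Y=1) = 0 + 1/8 + 0 = 1/8
  P(Y=2) = 0 + 0 + 1/4 = 1/4

H(X|Y) = -Σ P(X,Y)·log₂ P(X|Y), where P(X|Y) = P(X,Y) / P(Y)
  (cells with P(X,Y) = 0 contribute 0)
  (X=0,Y=0): P(X|Y) = (5/8)/(5/8) = 1;  -(5/8)·log₂(1) = 0.0000
  (X=1,Y=1): P(X|Y) = (1/8)/(1/8) = 1;  -(1/8)·log₂(1) = 0.0000
  (X=2,Y=2): P(X|Y) = (1/4)/(1/4) = 1;  -(1/4)·log₂(1) = 0.0000
H(X|Y) = 0.0000 + 0.0000 + 0.0000
  = 0.0000 bits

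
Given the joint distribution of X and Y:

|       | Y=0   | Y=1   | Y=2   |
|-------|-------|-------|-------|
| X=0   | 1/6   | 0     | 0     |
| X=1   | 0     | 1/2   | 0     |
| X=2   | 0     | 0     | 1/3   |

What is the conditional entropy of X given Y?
Marginal P(Y) (column sums):
  P(Y=0) = 1/6 + 0 + 0 = 1/6
  P(Y=1) = 0 + 1/2 + 0 = 1/2
  P(Y=2) = 0 + 0 + 1/3 = 1/3

H(X|Y) = -Σ P(X,Y)·log₂ P(X|Y), where P(X|Y) = P(X,Y) / P(Y)
  (cells with P(X,Y) = 0 contribute 0)
  (X=0,Y=0): P(X|Y) = (1/6)/(1/6) = 1;  -(1/6)·log₂(1) = 0.0000
  (X=1,Y=1): P(X|Y) = (1/2)/(1/2) = 1;  -(1/2)·log₂(1) = 0.0000
  (X=2,Y=2): P(X|Y) = (1/3)/(1/3) = 1;  -(1/3)·log₂(1) = 0.0000
H(X|Y) = 0.0000 + 0.0000 + 0.0000
  = 0.0000 bits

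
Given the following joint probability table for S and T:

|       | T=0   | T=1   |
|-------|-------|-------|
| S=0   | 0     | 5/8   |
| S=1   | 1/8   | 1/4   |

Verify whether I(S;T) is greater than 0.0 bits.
Marginal P(S) (row sums):
  P(S=0) = 0 + 5/8 = 5/8
  P(S=1) = 1/8 + 1/4 = 3/8
Marginal P(T) (column sums):
  P(T=0) = 0 + 1/8 = 1/8
  P(T=1) = 5/8 + 1/4 = 7/8

H(S) = -[(5/8)·log₂(5/8) + (3/8)·log₂(3/8)]
  = 0.4238 + 0.5306
  = 0.9544 bits
H(T) = -[(1/8)·log₂(1/8) + (7/8)·log₂(7/8)]
  = 0.3750 + 0.1686
  = 0.5436 bits
H(S,T) = -[(5/8)·log₂(5/8) + (1/8)·log₂(1/8) + (1/4)·log₂(1/4)]
  = 0.4238 + 0.3750 + 0.5000
  = 1.2988 bits

I(S;T) = H(S) + H(T) - H(S,T)
  = 0.9544 + 0.5436 - 1.2988
  = 0.1992 bits

Yes. I(S;T) = 0.1992 bits, which is > 0.0 bits.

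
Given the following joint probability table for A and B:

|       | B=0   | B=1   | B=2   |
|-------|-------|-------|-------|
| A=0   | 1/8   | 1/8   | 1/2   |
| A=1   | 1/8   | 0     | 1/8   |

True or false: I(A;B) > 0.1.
Marginal P(A) (row sums):
  P(A=0) = 1/8 + 1/8 + 1/2 = 3/4
  P(A=1) = 1/8 + 0 + 1/8 = 1/4
Marginal P(B) (column sums):
  P(B=0) = 1/8 + 1/8 = 1/4
  P(B=1) = 1/8 + 0 = 1/8
  P(B=2) = 1/2 + 1/8 = 5/8

H(A) = -[(3/4)·log₂(3/4) + (1/4)·log₂(1/4)]
  = 0.3113 + 0.5000
  = 0.8113 bits
H(B) = -[(1/4)·log₂(1/4) + (1/8)·log₂(1/8) + (5/8)·log₂(5/8)]
  = 0.5000 + 0.3750 + 0.4238
  = 1.2988 bits
H(A,B) = -[(1/8)·log₂(1/8) + (1/8)·log₂(1/8) + (1/2)·log₂(1/2) + (1/8)·log₂(1/8) + (1/8)·log₂(1/8)]
  = 0.3750 + 0.3750 + 0.5000 + 0.3750 + 0.3750
  = 2.0000 bits

I(A;B) = H(A) + H(B) - H(A,B)
  = 0.8113 + 1.2988 - 2.0000
  = 0.1101 bits

True. I(A;B) = 0.1101 bits, which is > 0.1 bits.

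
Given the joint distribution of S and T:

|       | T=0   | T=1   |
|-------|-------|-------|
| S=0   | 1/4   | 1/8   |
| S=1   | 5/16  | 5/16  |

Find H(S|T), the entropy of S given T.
Marginal P(T) (column sums):
  P(T=0) = 1/4 + 5/16 = 9/16
  P(T=1) = 1/8 + 5/16 = 7/16

H(S|T) = -Σ P(S,T)·log₂ P(S|T), where P(S|T) = P(S,T) / P(T)
  (S=0,T=0): P(S|T) = (1/4)/(9/16) = 4/9;  -(1/4)·log₂(4/9) = 0.2925
  (S=0,T=1): P(S|T) = (1/8)/(7/16) = 2/7;  -(1/8)·log₂(2/7) = 0.2259
  (S=1,T=0): P(S|T) = (5/16)/(9/16) = 5/9;  -(5/16)·log₂(5/9) = 0.2650
  (S=1,T=1): P(S|T) = (5/16)/(7/16) = 5/7;  -(5/16)·log₂(5/7) = 0.1517
H(S|T) = 0.2925 + 0.2259 + 0.2650 + 0.1517
  = 0.9351 bits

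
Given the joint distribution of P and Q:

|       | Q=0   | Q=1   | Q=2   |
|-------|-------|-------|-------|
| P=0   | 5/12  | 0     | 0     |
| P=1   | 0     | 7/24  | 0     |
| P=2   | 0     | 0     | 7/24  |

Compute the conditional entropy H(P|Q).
Marginal P(Q) (column sums):
  P(Q=0) = 5/12 + 0 + 0 = 5/12
  P(Q=1) = 0 + 7/24 + 0 = 7/24
  P(Q=2) = 0 + 0 + 7/24 = 7/24

H(P|Q) = -Σ P(P,Q)·log₂ P(P|Q), where P(P|Q) = P(P,Q) / P(Q)
  (cells with P(P,Q) = 0 contribute 0)
  (P=0,Q=0): P(P|Q) = (5/12)/(5/12) = 1;  -(5/12)·log₂(1) = 0.0000
  (P=1,Q=1): P(P|Q) = (7/24)/(7/24) = 1;  -(7/24)·log₂(1) = 0.0000
  (P=2,Q=2): P(P|Q) = (7/24)/(7/24) = 1;  -(7/24)·log₂(1) = 0.0000
H(P|Q) = 0.0000 + 0.0000 + 0.0000
  = 0.0000 bits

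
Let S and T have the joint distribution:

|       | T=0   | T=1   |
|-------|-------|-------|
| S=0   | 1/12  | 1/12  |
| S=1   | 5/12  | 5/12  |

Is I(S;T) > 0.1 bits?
Marginal P(S) (row sums):
  P(S=0) = 1/12 + 1/12 = 1/6
  P(S=1) = 5/12 + 5/12 = 5/6
Marginal P(T) (column sums):
  P(T=0) = 1/12 + 5/12 = 1/2
  P(T=1) = 1/12 + 5/12 = 1/2

H(S) = -[(1/6)·log₂(1/6) + (5/6)·log₂(5/6)]
  = 0.4308 + 0.2192
  = 0.6500 bits
H(T) = -[(1/2)·log₂(1/2) + (1/2)·log₂(1/2)]
  = 0.5000 + 0.5000
  = 1.0000 bits
H(S,T) = -[(1/12)·log₂(1/12) + (1/12)·log₂(1/12) + (5/12)·log₂(5/12) + (5/12)·log₂(5/12)]
  = 0.2987 + 0.2987 + 0.5263 + 0.5263
  = 1.6500 bits

I(S;T) = H(S) + H(T) - H(S,T)
  = 0.6500 + 1.0000 - 1.6500
  = 0.0000 bits

No. I(S;T) = 0.0000 bits, which is ≤ 0.1 bits.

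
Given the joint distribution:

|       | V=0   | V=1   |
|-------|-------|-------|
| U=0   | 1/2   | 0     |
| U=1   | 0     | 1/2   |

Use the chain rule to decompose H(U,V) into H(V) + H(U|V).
By the chain rule: H(U,V) = H(V) + H(U|V)

Marginal P(V) (column sums):
  P(V=0) = 1/2 + 0 = 1/2
  P(V=1) = 0 + 1/2 = 1/2
H(V) = -[(1/2)·log₂(1/2) + (1/2)·log₂(1/2)]
  = 0.5000 + 0.5000
  = 1.0000 bits
H(U|V) = -Σ P(U,V)·log₂ P(U|V), where P(U|V) = P(U,V) / P(V)
  (cells with P(U,V) = 0 contribute 0)
  (U=0,V=0): P(U|V) = (1/2)/(1/2) = 1;  -(1/2)·log₂(1) = 0.0000
  (U=1,V=1): P(U|V) = (1/2)/(1/2) = 1;  -(1/2)·log₂(1) = 0.0000
H(U|V) = 0.0000 + 0.0000
  = 0.0000 bits

H(U,V) = H(V) + H(U|V) = 1.0000 + 0.0000 = 1.0000 bits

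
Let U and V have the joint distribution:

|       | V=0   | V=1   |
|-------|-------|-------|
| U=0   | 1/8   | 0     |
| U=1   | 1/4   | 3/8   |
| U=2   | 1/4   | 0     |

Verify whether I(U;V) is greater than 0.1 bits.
Marginal P(U) (row sums):
  P(U=0) = 1/8 + 0 = 1/8
  P(U=1) = 1/4 + 3/8 = 5/8
  P(U=2) = 1/4 + 0 = 1/4
Marginal P(V) (column sums):
  P(V=0) = 1/8 + 1/4 + 1/4 = 5/8
  P(V=1) = 0 + 3/8 + 0 = 3/8

H(U) = -[(1/8)·log₂(1/8) + (5/8)·log₂(5/8) + (1/4)·log₂(1/4)]
  = 0.3750 + 0.4238 + 0.5000
  = 1.2988 bits
H(V) = -[(5/8)·log₂(5/8) + (3/8)·log₂(3/8)]
  = 0.4238 + 0.5306
  = 0.9544 bits
H(U,V) = -[(1/8)·log₂(1/8) + (1/4)·log₂(1/4) + (3/8)·log₂(3/8) + (1/4)·log₂(1/4)]
  = 0.3750 + 0.5000 + 0.5306 + 0.5000
  = 1.9056 bits

I(U;V) = H(U) + H(V) - H(U,V)
  = 1.2988 + 0.9544 - 1.9056
  = 0.3476 bits

Yes. I(U;V) = 0.3476 bits, which is > 0.1 bits.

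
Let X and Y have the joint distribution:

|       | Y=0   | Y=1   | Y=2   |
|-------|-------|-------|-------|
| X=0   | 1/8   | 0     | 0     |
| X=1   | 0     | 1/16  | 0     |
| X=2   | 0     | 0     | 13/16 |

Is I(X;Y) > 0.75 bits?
Marginal P(X) (row sums):
  P(X=0) = 1/8 + 0 + 0 = 1/8
  P(X=1) = 0 + 1/16 + 0 = 1/16
  P(X=2) = 0 + 0 + 13/16 = 13/16
Marginal P(Y) (column sums):
  P(Y=0) = 1/8 + 0 + 0 = 1/8
  P(Y=1) = 0 + 1/16 + 0 = 1/16
  P(Y=2) = 0 + 0 + 13/16 = 13/16

H(X) = -[(1/8)·log₂(1/8) + (1/16)·log₂(1/16) + (13/16)·log₂(13/16)]
  = 0.3750 + 0.2500 + 0.2434
  = 0.8684 bits
H(Y) = -[(1/8)·log₂(1/8) + (1/16)·log₂(1/16) + (13/16)·log₂(13/16)]
  = 0.3750 + 0.2500 + 0.2434
  = 0.8684 bits
H(X,Y) = -[(1/8)·log₂(1/8) + (1/16)·log₂(1/16) + (13/16)·log₂(13/16)]
  = 0.3750 + 0.2500 + 0.2434
  = 0.8684 bits

I(X;Y) = H(X) + H(Y) - H(X,Y)
  = 0.8684 + 0.8684 - 0.8684
  = 0.8684 bits

Yes. I(X;Y) = 0.8684 bits, which is > 0.75 bits.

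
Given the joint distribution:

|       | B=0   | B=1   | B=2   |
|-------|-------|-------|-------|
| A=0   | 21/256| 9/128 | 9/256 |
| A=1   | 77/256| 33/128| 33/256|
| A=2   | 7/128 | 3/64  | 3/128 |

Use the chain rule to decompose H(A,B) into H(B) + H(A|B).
By the chain rule: H(A,B) = H(B) + H(A|B)

Marginal P(B) (column sums):
  P(B=0) = 21/256 + 77/256 + 7/128 = 7/16
  P(B=1) = 9/128 + 33/128 + 3/64 = 3/8
  P(B=2) = 9/256 + 33/256 + 3/128 = 3/16
H(B) = -[(7/16)·log₂(7/16) + (3/8)·log₂(3/8) + (3/16)·log₂(3/16)]
  = 0.5218 + 0.5306 + 0.4528
  = 1.5052 bits
H(A|B) = -Σ P(A,B)·log₂ P(A|B), where P(A|B) = P(A,B) / P(B)
  (A=0,B=0): P(A|B) = (21/256)/(7/16) = 3/16;  -(21/256)·log₂(3/16) = 0.1981
  (A=0,B=1): P(A|B) = (9/128)/(3/8) = 3/16;  -(9/128)·log₂(3/16) = 0.1698
  (A=0,B=2): P(A|B) = (9/256)/(3/16) = 3/16;  -(9/256)·log₂(3/16) = 0.0849
  (A=1,B=0): P(A|B) = (77/256)/(7/16) = 11/16;  -(77/256)·log₂(11/16) = 0.1626
  (A=1,B=1): P(A|B) = (33/128)/(3/8) = 11/16;  -(33/128)·log₂(11/16) = 0.1394
  (A=1,B=2): P(A|B) = (33/256)/(3/16) = 11/16;  -(33/256)·log₂(11/16) = 0.0697
  (A=2,B=0): P(A|B) = (7/128)/(7/16) = 1/8;  -(7/128)·log₂(1/8) = 0.1641
  (A=2,B=1): P(A|B) = (3/64)/(3/8) = 1/8;  -(3/64)·log₂(1/8) = 0.1406
  (A=2,B=2): P(A|B) = (3/128)/(3/16) = 1/8;  -(3/128)·log₂(1/8) = 0.0703
H(A|B) = 0.1981 + 0.1698 + 0.0849 + 0.1626 + 0.1394 + 0.0697 + 0.1641 + 0.1406 + 0.0703
  = 1.1995 bits

H(A,B) = H(B) + H(A|B) = 1.5052 + 1.1995 = 2.7047 bits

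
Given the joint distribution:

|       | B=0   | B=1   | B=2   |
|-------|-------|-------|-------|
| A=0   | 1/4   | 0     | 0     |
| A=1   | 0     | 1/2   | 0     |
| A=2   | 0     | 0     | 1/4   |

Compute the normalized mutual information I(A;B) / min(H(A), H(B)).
Marginal P(A) (row sums):
  P(A=0) = 1/4 + 0 + 0 = 1/4
  P(A=1) = 0 + 1/2 + 0 = 1/2
  P(A=2) = 0 + 0 + 1/4 = 1/4
Marginal P(B) (column sums):
  P(B=0) = 1/4 + 0 + 0 = 1/4
  P(B=1) = 0 + 1/2 + 0 = 1/2
  P(B=2) = 0 + 0 + 1/4 = 1/4

H(A) = -[(1/4)·log₂(1/4) + (1/2)·log₂(1/2) + (1/4)·log₂(1/4)]
  = 0.5000 + 0.5000 + 0.5000
  = 1.5000 bits
H(B) = -[(1/4)·log₂(1/4) + (1/2)·log₂(1/2) + (1/4)·log₂(1/4)]
  = 0.5000 + 0.5000 + 0.5000
  = 1.5000 bits
H(A,B) = -[(1/4)·log₂(1/4) + (1/2)·log₂(1/2) + (1/4)·log₂(1/4)]
  = 0.5000 + 0.5000 + 0.5000
  = 1.5000 bits

I(A;B) = H(A) + H(B) - H(A,B)
  = 1.5000 + 1.5000 - 1.5000
  = 1.5000 bits

min(H(A), H(B)) = min(1.5000, 1.5000) = 1.5000 bits
Normalized MI = 1.5000 / 1.5000 = 1.0000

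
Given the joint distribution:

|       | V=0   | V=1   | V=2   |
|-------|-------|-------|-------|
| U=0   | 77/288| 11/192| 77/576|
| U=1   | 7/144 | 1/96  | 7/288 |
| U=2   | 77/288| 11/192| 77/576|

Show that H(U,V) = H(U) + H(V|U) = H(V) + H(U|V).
Marginal P(U) (row sums):
  P(U=0) = 77/288 + 11/192 + 77/576 = 11/24
  P(U=1) = 7/144 + 1/96 + 7/288 = 1/12
  P(U=2) = 77/288 + 11/192 + 77/576 = 11/24
Marginal P(V) (column sums):
  P(V=0) = 77/288 + 7/144 + 77/288 = 7/12
  P(V=1) = 11/192 + 1/96 + 11/192 = 1/8
  P(V=2) = 77/576 + 7/288 + 77/576 = 7/24

Decomposition 1: H(U) + H(V|U)
H(U) = -[(11/24)·log₂(11/24) + (1/12)·log₂(1/12) + (11/24)·log₂(11/24)]
  = 0.5159 + 0.2987 + 0.5159
  = 1.3305 bits
H(V|U) = -Σ P(U,V)·log₂ P(V|U), where P(V|U) = P(U,V) / P(U)
  (U=0,V=0): P(V|U) = (77/288)/(11/24) = 7/12;  -(77/288)·log₂(7/12) = 0.2079
  (U=0,V=1): P(V|U) = (11/192)/(11/24) = 1/8;  -(11/192)·log₂(1/8) = 0.1719
  (U=0,V=2): P(V|U) = (77/576)/(11/24) = 7/24;  -(77/576)·log₂(7/24) = 0.2376
  (U=1,V=0): P(V|U) = (7/144)/(1/12) = 7/12;  -(7/144)·log₂(7/12) = 0.0378
  (U=1,V=1): P(V|U) = (1/96)/(1/12) = 1/8;  -(1/96)·log₂(1/8) = 0.0313
  (U=1,V=2): P(V|U) = (7/288)/(1/12) = 7/24;  -(7/288)·log₂(7/24) = 0.0432
  (U=2,V=0): P(V|U) = (77/288)/(11/24) = 7/12;  -(77/288)·log₂(7/12) = 0.2079
  (U=2,V=1): P(V|U) = (11/192)/(11/24) = 1/8;  -(11/192)·log₂(1/8) = 0.1719
  (U=2,V=2): P(V|U) = (77/576)/(11/24) = 7/24;  -(77/576)·log₂(7/24) = 0.2376
H(V|U) = 0.2079 + 0.1719 + 0.2376 + 0.0378 + 0.0313 + 0.0432 + 0.2079 + 0.1719 + 0.2376
  = 1.3471 bits
H(U) + H(V|U) = 1.3305 + 1.3471 = 2.6776 bits

Decomposition 2: H(V) + H(U|V)
H(V) = -[(7/12)·log₂(7/12) + (1/8)·log₂(1/8) + (7/24)·log₂(7/24)]
  = 0.4536 + 0.3750 + 0.5185
  = 1.3471 bits
H(U|V) = -Σ P(U,V)·log₂ P(U|V), where P(U|V) = P(U,V) / P(V)
  (U=0,V=0): P(U|V) = (77/288)/(7/12) = 11/24;  -(77/288)·log₂(11/24) = 0.3009
  (U=0,V=1): P(U|V) = (11/192)/(1/8) = 11/24;  -(11/192)·log₂(11/24) = 0.0645
  (U=0,V=2): P(U|V) = (77/576)/(7/24) = 11/24;  -(77/576)·log₂(11/24) = 0.1505
  (U=1,V=0): P(U|V) = (7/144)/(7/12) = 1/12;  -(7/144)·log₂(1/12) = 0.1743
  (U=1,V=1): P(U|V) = (1/96)/(1/8) = 1/12;  -(1/96)·log₂(1/12) = 0.0373
  (U=1,V=2): P(U|V) = (7/288)/(7/24) = 1/12;  -(7/288)·log₂(1/12) = 0.0871
  (U=2,V=0): P(U|V) = (77/288)/(7/12) = 11/24;  -(77/288)·log₂(11/24) = 0.3009
  (U=2,V=1): P(U|V) = (11/192)/(1/8) = 11/24;  -(11/192)·log₂(11/24) = 0.0645
  (U=2,V=2): P(U|V) = (77/576)/(7/24) = 11/24;  -(77/576)·log₂(11/24) = 0.1505
H(U|V) = 0.3009 + 0.0645 + 0.1505 + 0.1743 + 0.0373 + 0.0871 + 0.3009 + 0.0645 + 0.1505
  = 1.3305 bits
H(V) + H(U|V) = 1.3471 + 1.3305 = 2.6776 bits

Direct computation of the joint entropy:
H(U,V) = -[(77/288)·log₂(77/288) + (11/192)·log₂(11/192) + (77/576)·log₂(77/576) + (7/144)·log₂(7/144) + (1/96)·log₂(1/96) + (7/288)·log₂(7/288) + (77/288)·log₂(77/288) + (11/192)·log₂(11/192) + (77/576)·log₂(77/576)]
  = 0.5088 + 0.2364 + 0.3881 + 0.2121 + 0.0686 + 0.1303 + 0.5088 + 0.2364 + 0.3881
  = 2.6776 bits

All three agree: H(U,V) = 2.6776 bits ✓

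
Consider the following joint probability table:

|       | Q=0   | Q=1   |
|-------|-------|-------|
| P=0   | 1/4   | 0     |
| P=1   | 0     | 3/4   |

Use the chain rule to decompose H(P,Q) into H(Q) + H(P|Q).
By the chain rule: H(P,Q) = H(Q) + H(P|Q)

Marginal P(Q) (column sums):
  P(Q=0) = 1/4 + 0 = 1/4
  P(Q=1) = 0 + 3/4 = 3/4
H(Q) = -[(1/4)·log₂(1/4) + (3/4)·log₂(3/4)]
  = 0.5000 + 0.3113
  = 0.8113 bits
H(P|Q) = -Σ P(P,Q)·log₂ P(P|Q), where P(P|Q) = P(P,Q) / P(Q)
  (cells with P(P,Q) = 0 contribute 0)
  (P=0,Q=0): P(P|Q) = (1/4)/(1/4) = 1;  -(1/4)·log₂(1) = 0.0000
  (P=1,Q=1): P(P|Q) = (3/4)/(3/4) = 1;  -(3/4)·log₂(1) = 0.0000
H(P|Q) = 0.0000 + 0.0000
  = 0.0000 bits

H(P,Q) = H(Q) + H(P|Q) = 0.8113 + 0.0000 = 0.8113 bits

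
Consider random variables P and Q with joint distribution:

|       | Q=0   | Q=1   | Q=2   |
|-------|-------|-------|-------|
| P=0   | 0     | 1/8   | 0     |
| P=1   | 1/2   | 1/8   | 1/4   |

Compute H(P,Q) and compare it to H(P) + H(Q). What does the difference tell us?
Marginal P(P) (row sums):
  P(P=0) = 0 + 1/8 + 0 = 1/8
  P(P=1) = 1/2 + 1/8 + 1/4 = 7/8
Marginal P(Q) (column sums):
  P(Q=0) = 0 + 1/2 = 1/2
  P(Q=1) = 1/8 + 1/8 = 1/4
  P(Q=2) = 0 + 1/4 = 1/4

H(P,Q) = -[(1/8)·log₂(1/8) + (1/2)·log₂(1/2) + (1/8)·log₂(1/8) + (1/4)·log₂(1/4)]
  = 0.3750 + 0.5000 + 0.3750 + 0.5000
  = 1.7500 bits
H(P) = -[(1/8)·log₂(1/8) + (7/8)·log₂(7/8)]
  = 0.3750 + 0.1686
  = 0.5436 bits
H(Q) = -[(1/2)·log₂(1/2) + (1/4)·log₂(1/4) + (1/4)·log₂(1/4)]
  = 0.5000 + 0.5000 + 0.5000
  = 1.5000 bits

H(P) + H(Q) = 0.5436 + 1.5000 = 2.0436 bits
Difference: H(P) + H(Q) - H(P,Q) = 2.0436 - 1.7500 = 0.2936 bits = I(P;Q)

The difference is the mutual information; it is positive here, so P and Q are dependent (knowing one reduces uncertainty about the other by 0.2936 bits).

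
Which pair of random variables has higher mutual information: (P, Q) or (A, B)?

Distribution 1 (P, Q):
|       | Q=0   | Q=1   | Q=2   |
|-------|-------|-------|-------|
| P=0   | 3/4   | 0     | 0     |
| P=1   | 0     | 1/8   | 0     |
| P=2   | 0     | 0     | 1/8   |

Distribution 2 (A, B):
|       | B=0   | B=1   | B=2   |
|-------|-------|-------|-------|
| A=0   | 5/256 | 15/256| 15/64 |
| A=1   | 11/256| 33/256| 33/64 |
Distribution 1 (P, Q):
Marginal P(P) (row sums):
  P(P=0) = 3/4 + 0 + 0 = 3/4
  P(P=1) = 0 + 1/8 + 0 = 1/8
  P(P=2) = 0 + 0 + 1/8 = 1/8
Marginal P(Q) (column sums):
  P(Q=0) = 3/4 + 0 + 0 = 3/4
  P(Q=1) = 0 + 1/8 + 0 = 1/8
  P(Q=2) = 0 + 0 + 1/8 = 1/8

H(P) = -[(3/4)·log₂(3/4) + (1/8)·log₂(1/8) + (1/8)·log₂(1/8)]
  = 0.3113 + 0.3750 + 0.3750
  = 1.0613 bits
H(Q) = -[(3/4)·log₂(3/4) + (1/8)·log₂(1/8) + (1/8)·log₂(1/8)]
  = 0.3113 + 0.3750 + 0.3750
  = 1.0613 bits
H(P,Q) = -[(3/4)·log₂(3/4) + (1/8)·log₂(1/8) + (1/8)·log₂(1/8)]
  = 0.3113 + 0.3750 + 0.3750
  = 1.0613 bits

I(P;Q) = H(P) + H(Q) - H(P,Q)
  = 1.0613 + 1.0613 - 1.0613
  = 1.0613 bits

Distribution 2 (A, B):
Marginal P(A) (row sums):
  P(A=0) = 5/256 + 15/256 + 15/64 = 5/16
  P(A=1) = 11/256 + 33/256 + 33/64 = 11/16
Marginal P(B) (column sums):
  P(B=0) = 5/256 + 11/256 = 1/16
  P(B=1) = 15/256 + 33/256 = 3/16
  P(B=2) = 15/64 + 33/64 = 3/4

H(A) = -[(5/16)·log₂(5/16) + (11/16)·log₂(11/16)]
  = 0.5244 + 0.3716
  = 0.8960 bits
H(B) = -[(1/16)·log₂(1/16) + (3/16)·log₂(3/16) + (3/4)·log₂(3/4)]
  = 0.2500 + 0.4528 + 0.3113
  = 1.0141 bits
H(A,B) = -[(5/256)·log₂(5/256) + (15/256)·log₂(15/256) + (15/64)·log₂(15/64) + (11/256)·log₂(11/256) + (33/256)·log₂(33/256) + (33/64)·log₂(33/64)]
  = 0.1109 + 0.2398 + 0.4906 + 0.1951 + 0.3810 + 0.4927
  = 1.9101 bits

I(A;B) = H(A) + H(B) - H(A,B)
  = 0.8960 + 1.0141 - 1.9101
  = 0.0000 bits

I(P;Q) = 1.0613 bits > I(A;B) = 0.0000 bits, so (P, Q) has the higher mutual information (stronger dependence).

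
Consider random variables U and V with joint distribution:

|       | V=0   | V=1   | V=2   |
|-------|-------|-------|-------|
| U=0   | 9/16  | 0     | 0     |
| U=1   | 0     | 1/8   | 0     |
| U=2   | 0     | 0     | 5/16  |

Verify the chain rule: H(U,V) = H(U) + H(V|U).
Left side:
H(U,V) = -[(9/16)·log₂(9/16) + (1/8)·log₂(1/8) + (5/16)·log₂(5/16)]
  = 0.4669 + 0.3750 + 0.5244
  = 1.3663 bits

Right side:
Marginal P(U) (row sums):
  P(U=0) = 9/16 + 0 + 0 = 9/16
  P(U=1) = 0 + 1/8 + 0 = 1/8
  P(U=2) = 0 + 0 + 5/16 = 5/16
H(U) = -[(9/16)·log₂(9/16) + (1/8)·log₂(1/8) + (5/16)·log₂(5/16)]
  = 0.4669 + 0.3750 + 0.5244
  = 1.3663 bits
H(V|U) = -Σ P(U,V)·log₂ P(V|U), where P(V|U) = P(U,V) / P(U)
  (cells with P(U,V) = 0 contribute 0)
  (U=0,V=0): P(V|U) = (9/16)/(9/16) = 1;  -(9/16)·log₂(1) = 0.0000
  (U=1,V=1): P(V|U) = (1/8)/(1/8) = 1;  -(1/8)·log₂(1) = 0.0000
  (U=2,V=2): P(V|U) = (5/16)/(5/16) = 1;  -(5/16)·log₂(1) = 0.0000
H(V|U) = 0.0000 + 0.0000 + 0.0000
  = 0.0000 bits
H(U) + H(V|U) = 1.3663 + 0.0000 = 1.3663 bits

Both sides equal 1.3663 bits, so the chain rule holds ✓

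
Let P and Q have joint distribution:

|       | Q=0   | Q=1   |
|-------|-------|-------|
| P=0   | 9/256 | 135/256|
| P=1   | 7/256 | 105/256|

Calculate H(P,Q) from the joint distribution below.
H(P,Q) = -Σ P(P,Q) log₂ P(P,Q), summed over the non-zero cells:
H(P,Q) = -[(9/256)·log₂(9/256) + (135/256)·log₂(135/256) + (7/256)·log₂(7/256) + (105/256)·log₂(105/256)]
  = 0.1698 + 0.4868 + 0.1420 + 0.5274
  = 1.3260 bits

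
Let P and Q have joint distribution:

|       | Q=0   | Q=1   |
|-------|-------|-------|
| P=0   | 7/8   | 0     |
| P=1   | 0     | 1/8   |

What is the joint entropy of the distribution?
H(P,Q) = -Σ P(P,Q) log₂ P(P,Q), summed over the non-zero cells:
H(P,Q) = -[(7/8)·log₂(7/8) + (1/8)·log₂(1/8)]
  = 0.1686 + 0.3750
  = 0.5436 bits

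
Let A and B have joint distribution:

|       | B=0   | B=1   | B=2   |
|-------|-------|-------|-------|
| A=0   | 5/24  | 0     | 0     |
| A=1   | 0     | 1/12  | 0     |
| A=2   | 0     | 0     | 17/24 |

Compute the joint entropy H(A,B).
H(A,B) = -Σ P(A,B) log₂ P(A,B), summed over the non-zero cells:
H(A,B) = -[(5/24)·log₂(5/24) + (1/12)·log₂(1/12) + (17/24)·log₂(17/24)]
  = 0.4715 + 0.2987 + 0.3524
  = 1.1226 bits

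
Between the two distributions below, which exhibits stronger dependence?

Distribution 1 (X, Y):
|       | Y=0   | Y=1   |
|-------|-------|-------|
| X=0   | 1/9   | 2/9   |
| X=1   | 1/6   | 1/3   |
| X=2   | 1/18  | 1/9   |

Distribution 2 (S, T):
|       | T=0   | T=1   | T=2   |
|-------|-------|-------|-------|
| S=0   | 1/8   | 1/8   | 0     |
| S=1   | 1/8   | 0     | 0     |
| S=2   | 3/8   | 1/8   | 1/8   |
Distribution 1 (X, Y):
Marginal P(X) (row sums):
  P(X=0) = 1/9 + 2/9 = 1/3
  P(X=1) = 1/6 + 1/3 = 1/2
  P(X=2) = 1/18 + 1/9 = 1/6
Marginal P(Y) (column sums):
  P(Y=0) = 1/9 + 1/6 + 1/18 = 1/3
  P(Y=1) = 2/9 + 1/3 + 1/9 = 2/3

H(X) = -[(1/3)·log₂(1/3) + (1/2)·log₂(1/2) + (1/6)·log₂(1/6)]
  = 0.5283 + 0.5000 + 0.4308
  = 1.4591 bits
H(Y) = -[(1/3)·log₂(1/3) + (2/3)·log₂(2/3)]
  = 0.5283 + 0.3900
  = 0.9183 bits
H(X,Y) = -[(1/9)·log₂(1/9) + (2/9)·log₂(2/9) + (1/6)·log₂(1/6) + (1/3)·log₂(1/3) + (1/18)·log₂(1/18) + (1/9)·log₂(1/9)]
  = 0.3522 + 0.4822 + 0.4308 + 0.5283 + 0.2317 + 0.3522
  = 2.3774 bits

I(X;Y) = H(X) + H(Y) - H(X,Y)
  = 1.4591 + 0.9183 - 2.3774
  = 0.0000 bits

Distribution 2 (S, T):
Marginal P(S) (row sums):
  P(S=0) = 1/8 + 1/8 + 0 = 1/4
  P(S=1) = 1/8 + 0 + 0 = 1/8
  P(S=2) = 3/8 + 1/8 + 1/8 = 5/8
Marginal P(T) (column sums):
  P(T=0) = 1/8 + 1/8 + 3/8 = 5/8
  P(T=1) = 1/8 + 0 + 1/8 = 1/4
  P(T=2) = 0 + 0 + 1/8 = 1/8

H(S) = -[(1/4)·log₂(1/4) + (1/8)·log₂(1/8) + (5/8)·log₂(5/8)]
  = 0.5000 + 0.3750 + 0.4238
  = 1.2988 bits
H(T) = -[(5/8)·log₂(5/8) + (1/4)·log₂(1/4) + (1/8)·log₂(1/8)]
  = 0.4238 + 0.5000 + 0.3750
  = 1.2988 bits
H(S,T) = -[(1/8)·log₂(1/8) + (1/8)·log₂(1/8) + (1/8)·log₂(1/8) + (3/8)·log₂(3/8) + (1/8)·log₂(1/8) + (1/8)·log₂(1/8)]
  = 0.3750 + 0.3750 + 0.3750 + 0.5306 + 0.3750 + 0.3750
  = 2.4056 bits

I(S;T) = H(S) + H(T) - H(S,T)
  = 1.2988 + 1.2988 - 2.4056
  = 0.1920 bits

I(S;T) = 0.1920 bits > I(X;Y) = 0.0000 bits, so (S, T) has the higher mutual information (stronger dependence).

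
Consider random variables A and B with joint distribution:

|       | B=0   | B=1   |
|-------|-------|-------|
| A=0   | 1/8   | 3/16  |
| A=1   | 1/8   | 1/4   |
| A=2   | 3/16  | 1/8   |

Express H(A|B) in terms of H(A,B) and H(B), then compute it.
H(A|B) = H(A,B) - H(B)

Marginal P(B) (column sums):
  P(B=0) = 1/8 + 1/8 + 3/16 = 7/16
  P(B=1) = 3/16 + 1/4 + 1/8 = 9/16

H(A,B) = -[(1/8)·log₂(1/8) + (3/16)·log₂(3/16) + (1/8)·log₂(1/8) + (1/4)·log₂(1/4) + (3/16)·log₂(3/16) + (1/8)·log₂(1/8)]
  = 0.3750 + 0.4528 + 0.3750 + 0.5000 + 0.4528 + 0.3750
  = 2.5306 bits
H(B) = -[(7/16)·log₂(7/16) + (9/16)·log₂(9/16)]
  = 0.5218 + 0.4669
  = 0.9887 bits

H(A|B) = 2.5306 - 0.9887 = 1.5419 bits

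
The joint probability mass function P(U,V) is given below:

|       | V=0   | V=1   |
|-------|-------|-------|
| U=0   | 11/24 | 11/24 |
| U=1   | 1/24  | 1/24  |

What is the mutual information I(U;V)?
Marginal P(U) (row sums):
  P(U=0) = 11/24 + 11/24 = 11/12
  P(U=1) = 1/24 + 1/24 = 1/12
Marginal P(V) (column sums):
  P(V=0) = 11/24 + 1/24 = 1/2
  P(V=1) = 11/24 + 1/24 = 1/2

H(U) = -[(11/12)·log₂(11/12) + (1/12)·log₂(1/12)]
  = 0.1151 + 0.2987
  = 0.4138 bits
H(V) = -[(1/2)·log₂(1/2) + (1/2)·log₂(1/2)]
  = 0.5000 + 0.5000
  = 1.0000 bits
H(U,V) = -[(11/24)·log₂(11/24) + (11/24)·log₂(11/24) + (1/24)·log₂(1/24) + (1/24)·log₂(1/24)]
  = 0.5159 + 0.5159 + 0.1910 + 0.1910
  = 1.4138 bits

I(U;V) = H(U) + H(V) - H(U,V)
  = 0.4138 + 1.0000 - 1.4138
  = 0.0000 bits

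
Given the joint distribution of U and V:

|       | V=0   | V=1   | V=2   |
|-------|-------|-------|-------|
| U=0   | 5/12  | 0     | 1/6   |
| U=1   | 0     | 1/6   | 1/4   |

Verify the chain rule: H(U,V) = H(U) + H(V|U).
Left side:
H(U,V) = -[(5/12)·log₂(5/12) + (1/6)·log₂(1/6) + (1/6)·log₂(1/6) + (1/4)·log₂(1/4)]
  = 0.5263 + 0.4308 + 0.4308 + 0.5000
  = 1.8879 bits

Right side:
Marginal P(U) (row sums):
  P(U=0) = 5/12 + 0 + 1/6 = 7/12
  P(U=1) = 0 + 1/6 + 1/4 = 5/12
H(U) = -[(7/12)·log₂(7/12) + (5/12)·log₂(5/12)]
  = 0.4536 + 0.5263
  = 0.9799 bits
H(V|U) = -Σ P(U,V)·log₂ P(V|U), where P(V|U) = P(U,V) / P(U)
  (cells with P(U,V) = 0 contribute 0)
  (U=0,V=0): P(V|U) = (5/12)/(7/12) = 5/7;  -(5/12)·log₂(5/7) = 0.2023
  (U=0,V=2): P(V|U) = (1/6)/(7/12) = 2/7;  -(1/6)·log₂(2/7) = 0.3012
  (U=1,V=1): P(V|U) = (1/6)/(5/12) = 2/5;  -(1/6)·log₂(2/5) = 0.2203
  (U=1,V=2): P(V|U) = (1/4)/(5/12) = 3/5;  -(1/4)·log₂(3/5) = 0.1842
H(V|U) = 0.2023 + 0.3012 + 0.2203 + 0.1842
  = 0.9080 bits
H(U) + H(V|U) = 0.9799 + 0.9080 = 1.8879 bits

Both sides equal 1.8879 bits, so the chain rule holds ✓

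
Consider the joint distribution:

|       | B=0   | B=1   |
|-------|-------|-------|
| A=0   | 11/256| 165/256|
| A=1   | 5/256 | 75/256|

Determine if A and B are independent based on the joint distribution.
Marginal P(A) (row sums):
  P(A=0) = 11/256 + 165/256 = 11/16
  P(A=1) = 5/256 + 75/256 = 5/16
Marginal P(B) (column sums):
  P(B=0) = 11/256 + 5/256 = 1/16
  P(B=1) = 165/256 + 75/256 = 15/16

A and B are independent iff P(A=i,B=j) = P(A=i)·P(B=j) for every cell.
  P(A=0)·P(B=0) = 11/16 × 1/16 = 11/256 = P(A=0,B=0) ✓
  P(A=0)·P(B=1) = 11/16 × 15/16 = 165/256 = P(A=0,B=1) ✓
  P(A=1)·P(B=0) = 5/16 × 1/16 = 5/256 = P(A=1,B=0) ✓
  P(A=1)·P(B=1) = 5/16 × 15/16 = 75/256 = P(A=1,B=1) ✓

Yes, A and B are independent: every cell factors, so I(A;B) = 0 bits.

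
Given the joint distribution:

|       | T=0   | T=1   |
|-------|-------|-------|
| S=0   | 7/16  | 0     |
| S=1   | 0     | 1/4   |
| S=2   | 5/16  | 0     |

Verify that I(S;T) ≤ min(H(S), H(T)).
Marginal P(S) (row sums):
  P(S=0) = 7/16 + 0 = 7/16
  P(S=1) = 0 + 1/4 = 1/4
  P(S=2) = 5/16 + 0 = 5/16
Marginal P(T) (column sums):
  P(T=0) = 7/16 + 0 + 5/16 = 3/4
  P(T=1) = 0 + 1/4 + 0 = 1/4

H(S) = -[(7/16)·log₂(7/16) + (1/4)·log₂(1/4) + (5/16)·log₂(5/16)]
  = 0.5218 + 0.5000 + 0.5244
  = 1.5462 bits
H(T) = -[(3/4)·log₂(3/4) + (1/4)·log₂(1/4)]
  = 0.3113 + 0.5000
  = 0.8113 bits
H(S,T) = -[(7/16)·log₂(7/16) + (1/4)·log₂(1/4) + (5/16)·log₂(5/16)]
  = 0.5218 + 0.5000 + 0.5244
  = 1.5462 bits

I(S;T) = H(S) + H(T) - H(S,T)
  = 1.5462 + 0.8113 - 1.5462
  = 0.8113 bits

min(H(S), H(T)) = min(1.5462, 0.8113) = 0.8113 bits
Since 0.8113 ≤ 0.8113, the bound is satisfied ✓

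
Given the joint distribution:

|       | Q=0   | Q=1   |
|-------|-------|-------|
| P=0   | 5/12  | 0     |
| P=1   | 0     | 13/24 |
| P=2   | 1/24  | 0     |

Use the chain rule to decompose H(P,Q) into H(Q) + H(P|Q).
By the chain rule: H(P,Q) = H(Q) + H(P|Q)

Marginal P(Q) (column sums):
  P(Q=0) = 5/12 + 0 + 1/24 = 11/24
  P(Q=1) = 0 + 13/24 + 0 = 13/24
H(Q) = -[(11/24)·log₂(11/24) + (13/24)·log₂(13/24)]
  = 0.5159 + 0.4791
  = 0.9950 bits
H(P|Q) = -Σ P(P,Q)·log₂ P(P|Q), where P(P|Q) = P(P,Q) / P(Q)
  (cells with P(P,Q) = 0 contribute 0)
  (P=0,Q=0): P(P|Q) = (5/12)/(11/24) = 10/11;  -(5/12)·log₂(10/11) = 0.0573
  (P=1,Q=1): P(P|Q) = (13/24)/(13/24) = 1;  -(13/24)·log₂(1) = 0.0000
  (P=2,Q=0): P(P|Q) = (1/24)/(11/24) = 1/11;  -(1/24)·log₂(1/11) = 0.1441
H(P|Q) = 0.0573 + 0.0000 + 0.1441
  = 0.2014 bits

H(P,Q) = H(Q) + H(P|Q) = 0.9950 + 0.2014 = 1.1964 bits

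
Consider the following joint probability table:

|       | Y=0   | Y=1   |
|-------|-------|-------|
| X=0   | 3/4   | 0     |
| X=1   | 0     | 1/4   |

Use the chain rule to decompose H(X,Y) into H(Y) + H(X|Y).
By the chain rule: H(X,Y) = H(Y) + H(X|Y)

Marginal P(Y) (column sums):
  P(Y=0) = 3/4 + 0 = 3/4
  P(Y=1) = 0 + 1/4 = 1/4
H(Y) = -[(3/4)·log₂(3/4) + (1/4)·log₂(1/4)]
  = 0.3113 + 0.5000
  = 0.8113 bits
H(X|Y) = -Σ P(X,Y)·log₂ P(X|Y), where P(X|Y) = P(X,Y) / P(Y)
  (cells with P(X,Y) = 0 contribute 0)
  (X=0,Y=0): P(X|Y) = (3/4)/(3/4) = 1;  -(3/4)·log₂(1) = 0.0000
  (X=1,Y=1): P(X|Y) = (1/4)/(1/4) = 1;  -(1/4)·log₂(1) = 0.0000
H(X|Y) = 0.0000 + 0.0000
  = 0.0000 bits

H(X,Y) = H(Y) + H(X|Y) = 0.8113 + 0.0000 = 0.8113 bits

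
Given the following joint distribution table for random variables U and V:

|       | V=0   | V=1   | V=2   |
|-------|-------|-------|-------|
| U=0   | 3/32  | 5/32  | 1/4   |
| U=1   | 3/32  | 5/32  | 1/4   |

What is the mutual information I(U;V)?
Marginal P(U) (row sums):
  P(U=0) = 3/32 + 5/32 + 1/4 = 1/2
  P(U=1) = 3/32 + 5/32 + 1/4 = 1/2
Marginal P(V) (column sums):
  P(V=0) = 3/32 + 3/32 = 3/16
  P(V=1) = 5/32 + 5/32 = 5/16
  P(V=2) = 1/4 + 1/4 = 1/2

H(U) = -[(1/2)·log₂(1/2) + (1/2)·log₂(1/2)]
  = 0.5000 + 0.5000
  = 1.0000 bits
H(V) = -[(3/16)·log₂(3/16) + (5/16)·log₂(5/16) + (1/2)·log₂(1/2)]
  = 0.4528 + 0.5244 + 0.5000
  = 1.4772 bits
H(U,V) = -[(3/32)·log₂(3/32) + (5/32)·log₂(5/32) + (1/4)·log₂(1/4) + (3/32)·log₂(3/32) + (5/32)·log₂(5/32) + (1/4)·log₂(1/4)]
  = 0.3202 + 0.4184 + 0.5000 + 0.3202 + 0.4184 + 0.5000
  = 2.4772 bits

I(U;V) = H(U) + H(V) - H(U,V)
  = 1.0000 + 1.4772 - 2.4772
  = 0.0000 bits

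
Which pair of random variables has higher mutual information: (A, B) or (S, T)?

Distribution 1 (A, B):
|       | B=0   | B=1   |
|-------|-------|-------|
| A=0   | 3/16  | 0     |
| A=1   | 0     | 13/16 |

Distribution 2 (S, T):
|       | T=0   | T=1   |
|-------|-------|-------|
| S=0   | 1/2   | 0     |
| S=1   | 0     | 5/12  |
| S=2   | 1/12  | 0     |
Distribution 1 (A, B):
Marginal P(A) (row sums):
  P(A=0) = 3/16 + 0 = 3/16
  P(A=1) = 0 + 13/16 = 13/16
Marginal P(B) (column sums):
  P(B=0) = 3/16 + 0 = 3/16
  P(B=1) = 0 + 13/16 = 13/16

H(A) = -[(3/16)·log₂(3/16) + (13/16)·log₂(13/16)]
  = 0.4528 + 0.2434
  = 0.6962 bits
H(B) = -[(3/16)·log₂(3/16) + (13/16)·log₂(13/16)]
  = 0.4528 + 0.2434
  = 0.6962 bits
H(A,B) = -[(3/16)·log₂(3/16) + (13/16)·log₂(13/16)]
  = 0.4528 + 0.2434
  = 0.6962 bits

I(A;B) = H(A) + H(B) - H(A,B)
  = 0.6962 + 0.6962 - 0.6962
  = 0.6962 bits

Distribution 2 (S, T):
Marginal P(S) (row sums):
  P(S=0) = 1/2 + 0 = 1/2
  P(S=1) = 0 + 5/12 = 5/12
  P(S=2) = 1/12 + 0 = 1/12
Marginal P(T) (column sums):
  P(T=0) = 1/2 + 0 + 1/12 = 7/12
  P(T=1) = 0 + 5/12 + 0 = 5/12

H(S) = -[(1/2)·log₂(1/2) + (5/12)·log₂(5/12) + (1/12)·log₂(1/12)]
  = 0.5000 + 0.5263 + 0.2987
  = 1.3250 bits
H(T) = -[(7/12)·log₂(7/12) + (5/12)·log₂(5/12)]
  = 0.4536 + 0.5263
  = 0.9799 bits
H(S,T) = -[(1/2)·log₂(1/2) + (5/12)·log₂(5/12) + (1/12)·log₂(1/12)]
  = 0.5000 + 0.5263 + 0.2987
  = 1.3250 bits

I(S;T) = H(S) + H(T) - H(S,T)
  = 1.3250 + 0.9799 - 1.3250
  = 0.9799 bits

I(S;T) = 0.9799 bits > I(A;B) = 0.6962 bits, so (S, T) has the higher mutual information (stronger dependence).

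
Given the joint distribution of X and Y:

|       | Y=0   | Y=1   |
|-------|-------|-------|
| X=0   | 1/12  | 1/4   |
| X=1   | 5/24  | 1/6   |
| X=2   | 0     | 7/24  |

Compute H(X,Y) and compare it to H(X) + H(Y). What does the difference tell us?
Marginal P(X) (row sums):
  P(X=0) = 1/12 + 1/4 = 1/3
  P(X=1) = 5/24 + 1/6 = 3/8
  P(X=2) = 0 + 7/24 = 7/24
Marginal P(Y) (column sums):
  P(Y=0) = 1/12 + 5/24 + 0 = 7/24
  P(Y=1) = 1/4 + 1/6 + 7/24 = 17/24

H(X,Y) = -[(1/12)·log₂(1/12) + (1/4)·log₂(1/4) + (5/24)·log₂(5/24) + (1/6)·log₂(1/6) + (7/24)·log₂(7/24)]
  = 0.2987 + 0.5000 + 0.4715 + 0.4308 + 0.5185
  = 2.2195 bits
H(X) = -[(1/3)·log₂(1/3) + (3/8)·log₂(3/8) + (7/24)·log₂(7/24)]
  = 0.5283 + 0.5306 + 0.5185
  = 1.5774 bits
H(Y) = -[(7/24)·log₂(7/24) + (17/24)·log₂(17/24)]
  = 0.5185 + 0.3524
  = 0.8709 bits

H(X) + H(Y) = 1.5774 + 0.8709 = 2.4483 bits
Difference: H(X) + H(Y) - H(X,Y) = 2.4483 - 2.2195 = 0.2288 bits = I(X;Y)

The difference is the mutual information; it is positive here, so X and Y are dependent (knowing one reduces uncertainty about the other by 0.2288 bits).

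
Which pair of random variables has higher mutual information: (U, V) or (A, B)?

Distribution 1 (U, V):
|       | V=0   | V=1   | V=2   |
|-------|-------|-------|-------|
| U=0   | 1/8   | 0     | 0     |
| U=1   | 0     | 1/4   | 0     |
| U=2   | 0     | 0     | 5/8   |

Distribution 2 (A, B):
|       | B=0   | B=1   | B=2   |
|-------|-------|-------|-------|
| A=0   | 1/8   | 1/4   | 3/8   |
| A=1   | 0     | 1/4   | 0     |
Distribution 1 (U, V):
Marginal P(U) (row sums):
  P(U=0) = 1/8 + 0 + 0 = 1/8
  P(U=1) = 0 + 1/4 + 0 = 1/4
  P(U=2) = 0 + 0 + 5/8 = 5/8
Marginal P(V) (column sums):
  P(V=0) = 1/8 + 0 + 0 = 1/8
  P(V=1) = 0 + 1/4 + 0 = 1/4
  P(V=2) = 0 + 0 + 5/8 = 5/8

H(U) = -[(1/8)·log₂(1/8) + (1/4)·log₂(1/4) + (5/8)·log₂(5/8)]
  = 0.3750 + 0.5000 + 0.4238
  = 1.2988 bits
H(V) = -[(1/8)·log₂(1/8) + (1/4)·log₂(1/4) + (5/8)·log₂(5/8)]
  = 0.3750 + 0.5000 + 0.4238
  = 1.2988 bits
H(U,V) = -[(1/8)·log₂(1/8) + (1/4)·log₂(1/4) + (5/8)·log₂(5/8)]
  = 0.3750 + 0.5000 + 0.4238
  = 1.2988 bits

I(U;V) = H(U) + H(V) - H(U,V)
  = 1.2988 + 1.2988 - 1.2988
  = 1.2988 bits

Distribution 2 (A, B):
Marginal P(A) (row sums):
  P(A=0) = 1/8 + 1/4 + 3/8 = 3/4
  P(A=1) = 0 + 1/4 + 0 = 1/4
Marginal P(B) (column sums):
  P(B=0) = 1/8 + 0 = 1/8
  P(B=1) = 1/4 + 1/4 = 1/2
  P(B=2) = 3/8 + 0 = 3/8

H(A) = -[(3/4)·log₂(3/4) + (1/4)·log₂(1/4)]
  = 0.3113 + 0.5000
  = 0.8113 bits
H(B) = -[(1/8)·log₂(1/8) + (1/2)·log₂(1/2) + (3/8)·log₂(3/8)]
  = 0.3750 + 0.5000 + 0.5306
  = 1.4056 bits
H(A,B) = -[(1/8)·log₂(1/8) + (1/4)·log₂(1/4) + (3/8)·log₂(3/8) + (1/4)·log₂(1/4)]
  = 0.3750 + 0.5000 + 0.5306 + 0.5000
  = 1.9056 bits

I(A;B) = H(A) + H(B) - H(A,B)
  = 0.8113 + 1.4056 - 1.9056
  = 0.3113 bits

I(U;V) = 1.2988 bits > I(A;B) = 0.3113 bits, so (U, V) has the higher mutual information (stronger dependence).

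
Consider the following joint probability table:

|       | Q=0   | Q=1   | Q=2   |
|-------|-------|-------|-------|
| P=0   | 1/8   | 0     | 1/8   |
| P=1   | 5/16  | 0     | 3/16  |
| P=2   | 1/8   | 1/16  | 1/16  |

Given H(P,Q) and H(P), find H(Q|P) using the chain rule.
From the chain rule: H(P,Q) = H(P) + H(Q|P)
Therefore: H(Q|P) = H(P,Q) - H(P)

H(P,Q) = -[(1/8)·log₂(1/8) + (1/8)·log₂(1/8) + (5/16)·log₂(5/16) + (3/16)·log₂(3/16) + (1/8)·log₂(1/8) + (1/16)·log₂(1/16) + (1/16)·log₂(1/16)]
  = 0.3750 + 0.3750 + 0.5244 + 0.4528 + 0.3750 + 0.2500 + 0.2500
  = 2.6022 bits
Marginal P(P) (row sums):
  P(P=0) = 1/8 + 0 + 1/8 = 1/4
  P(P=1) = 5/16 + 0 + 3/16 = 1/2
  P(P=2) = 1/8 + 1/16 + 1/16 = 1/4
H(P) = -[(1/4)·log₂(1/4) + (1/2)·log₂(1/2) + (1/4)·log₂(1/4)]
  = 0.5000 + 0.5000 + 0.5000
  = 1.5000 bits

H(Q|P) = 2.6022 - 1.5000 = 1.1022 bits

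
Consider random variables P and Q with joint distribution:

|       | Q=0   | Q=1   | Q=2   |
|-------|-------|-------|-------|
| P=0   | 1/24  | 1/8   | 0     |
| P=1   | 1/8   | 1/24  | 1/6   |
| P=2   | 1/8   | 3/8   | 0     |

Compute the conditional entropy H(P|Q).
Marginal P(Q) (column sums):
  P(Q=0) = 1/24 + 1/8 + 1/8 = 7/24
  P(Q=1) = 1/8 + 1/24 + 3/8 = 13/24
  P(Q=2) = 0 + 1/6 + 0 = 1/6

H(P|Q) = -Σ P(P,Q)·log₂ P(P|Q), where P(P|Q) = P(P,Q) / P(Q)
  (cells with P(P,Q) = 0 contribute 0)
  (P=0,Q=0): P(P|Q) = (1/24)/(7/24) = 1/7;  -(1/24)·log₂(1/7) = 0.1170
  (P=0,Q=1): P(P|Q) = (1/8)/(13/24) = 3/13;  -(1/8)·log₂(3/13) = 0.2644
  (P=1,Q=0): P(P|Q) = (1/8)/(7/24) = 3/7;  -(1/8)·log₂(3/7) = 0.1528
  (P=1,Q=1): P(P|Q) = (1/24)/(13/24) = 1/13;  -(1/24)·log₂(1/13) = 0.1542
  (P=1,Q=2): P(P|Q) = (1/6)/(1/6) = 1;  -(1/6)·log₂(1) = 0.0000
  (P=2,Q=0): P(P|Q) = (1/8)/(7/24) = 3/7;  -(1/8)·log₂(3/7) = 0.1528
  (P=2,Q=1): P(P|Q) = (3/8)/(13/24) = 9/13;  -(3/8)·log₂(9/13) = 0.1989
H(P|Q) = 0.1170 + 0.2644 + 0.1528 + 0.1542 + 0.0000 + 0.1528 + 0.1989
  = 1.0401 bits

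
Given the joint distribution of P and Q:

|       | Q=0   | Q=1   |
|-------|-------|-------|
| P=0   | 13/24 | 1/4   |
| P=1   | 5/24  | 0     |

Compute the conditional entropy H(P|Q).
Marginal P(Q) (column sums):
  P(Q=0) = 13/24 + 5/24 = 3/4
  P(Q=1) = 1/4 + 0 = 1/4

H(P|Q) = -Σ P(P,Q)·log₂ P(P|Q), where P(P|Q) = P(P,Q) / P(Q)
  (cells with P(P,Q) = 0 contribute 0)
  (P=0,Q=0): P(P|Q) = (13/24)/(3/4) = 13/18;  -(13/24)·log₂(13/18) = 0.2543
  (P=0,Q=1): P(P|Q) = (1/4)/(1/4) = 1;  -(1/4)·log₂(1) = 0.0000
  (P=1,Q=0): P(P|Q) = (5/24)/(3/4) = 5/18;  -(5/24)·log₂(5/18) = 0.3850
H(P|Q) = 0.2543 + 0.0000 + 0.3850
  = 0.6393 bits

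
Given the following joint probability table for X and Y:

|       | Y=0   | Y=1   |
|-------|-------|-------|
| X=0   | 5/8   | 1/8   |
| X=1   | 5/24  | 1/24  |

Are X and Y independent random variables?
Marginal P(X) (row sums):
  P(X=0) = 5/8 + 1/8 = 3/4
  P(X=1) = 5/24 + 1/24 = 1/4
Marginal P(Y) (column sums):
  P(Y=0) = 5/8 + 5/24 = 5/6
  P(Y=1) = 1/8 + 1/24 = 1/6

X and Y are independent iff P(X=i,Y=j) = P(X=i)·P(Y=j) for every cell.
  P(X=0)·P(Y=0) = 3/4 × 5/6 = 5/8 = P(X=0,Y=0) ✓
  P(X=0)·P(Y=1) = 3/4 × 1/6 = 1/8 = P(X=0,Y=1) ✓
  P(X=1)·P(Y=0) = 1/4 × 5/6 = 5/24 = P(X=1,Y=0) ✓
  P(X=1)·P(Y=1) = 1/4 × 1/6 = 1/24 = P(X=1,Y=1) ✓

Yes, X and Y are independent: every cell factors, so I(X;Y) = 0 bits.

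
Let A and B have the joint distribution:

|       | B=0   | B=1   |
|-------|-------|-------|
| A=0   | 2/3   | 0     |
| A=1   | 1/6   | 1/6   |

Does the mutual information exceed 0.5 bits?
Marginal P(A) (row sums):
  P(A=0) = 2/3 + 0 = 2/3
  P(A=1) = 1/6 + 1/6 = 1/3
Marginal P(B) (column sums):
  P(B=0) = 2/3 + 1/6 = 5/6
  P(B=1) = 0 + 1/6 = 1/6

H(A) = -[(2/3)·log₂(2/3) + (1/3)·log₂(1/3)]
  = 0.3900 + 0.5283
  = 0.9183 bits
H(B) = -[(5/6)·log₂(5/6) + (1/6)·log₂(1/6)]
  = 0.2192 + 0.4308
  = 0.6500 bits
H(A,B) = -[(2/3)·log₂(2/3) + (1/6)·log₂(1/6) + (1/6)·log₂(1/6)]
  = 0.3900 + 0.4308 + 0.4308
  = 1.2516 bits

I(A;B) = H(A) + H(B) - H(A,B)
  = 0.9183 + 0.6500 - 1.2516
  = 0.3167 bits

No. I(A;B) = 0.3167 bits, which is ≤ 0.5 bits.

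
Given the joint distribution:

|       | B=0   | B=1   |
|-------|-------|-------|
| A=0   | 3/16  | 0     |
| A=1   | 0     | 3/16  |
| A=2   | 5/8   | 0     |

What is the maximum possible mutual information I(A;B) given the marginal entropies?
The upper bound on mutual information is I(A;B) ≤ min(H(A), H(B)).

Marginal P(A) (row sums):
  P(A=0) = 3/16 + 0 = 3/16
  P(A=1) = 0 + 3/16 = 3/16
  P(A=2) = 5/8 + 0 = 5/8
Marginal P(B) (column sums):
  P(B=0) = 3/16 + 0 + 5/8 = 13/16
  P(B=1) = 0 + 3/16 + 0 = 3/16

H(A) = -[(3/16)·log₂(3/16) + (3/16)·log₂(3/16) + (5/8)·log₂(5/8)]
  = 0.4528 + 0.4528 + 0.4238
  = 1.3294 bits
H(B) = -[(13/16)·log₂(13/16) + (3/16)·log₂(3/16)]
  = 0.2434 + 0.4528
  = 0.6962 bits

Maximum possible I(A;B) = min(1.3294, 0.6962) = 0.6962 bits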